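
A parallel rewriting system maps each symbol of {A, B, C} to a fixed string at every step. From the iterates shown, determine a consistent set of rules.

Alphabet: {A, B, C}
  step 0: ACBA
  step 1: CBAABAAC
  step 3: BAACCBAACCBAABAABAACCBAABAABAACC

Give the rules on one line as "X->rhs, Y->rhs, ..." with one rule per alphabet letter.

A->C, B->BAA, C->BAA

  step 0 ⇒ step 1: ACBA ⇒ C·BAA·BAA·C
    A ↦ C
    B ↦ BAA
    C ↦ BAA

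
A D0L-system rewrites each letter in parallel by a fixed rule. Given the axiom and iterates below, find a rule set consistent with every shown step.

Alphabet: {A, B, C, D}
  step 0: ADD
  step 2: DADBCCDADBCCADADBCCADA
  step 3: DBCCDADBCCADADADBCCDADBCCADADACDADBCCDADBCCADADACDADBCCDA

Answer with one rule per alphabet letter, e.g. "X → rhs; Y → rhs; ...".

  step 2 ⇒ step 3: DADBCCDADBCCADADBCCADA ⇒ DBC·CDA·DBC·CA·DA·DA·DBC·CDA·DBC·CA·DA·DA·CDA·DBC·CDA·DBC·CA·DA·DA·CDA·DBC·CDA
    A ↦ CDA
    B ↦ CA
    C ↦ DA
    D ↦ DBC

A->CDA, B->CA, C->DA, D->DBC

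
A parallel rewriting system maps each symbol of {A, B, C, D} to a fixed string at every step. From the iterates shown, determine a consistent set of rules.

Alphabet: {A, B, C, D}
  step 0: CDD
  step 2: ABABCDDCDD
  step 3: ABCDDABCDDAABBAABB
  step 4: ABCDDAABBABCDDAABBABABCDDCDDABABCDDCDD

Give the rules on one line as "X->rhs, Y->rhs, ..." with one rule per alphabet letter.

  step 3 ⇒ step 4: ABCDDABCDDAABBAABB ⇒ AB·CDD·AA·B·B·AB·CDD·AA·B·B·AB·AB·CDD·CDD·AB·AB·CDD·CDD
    A ↦ AB
    B ↦ CDD
    C ↦ AA
    D ↦ B

A->AB, B->CDD, C->AA, D->B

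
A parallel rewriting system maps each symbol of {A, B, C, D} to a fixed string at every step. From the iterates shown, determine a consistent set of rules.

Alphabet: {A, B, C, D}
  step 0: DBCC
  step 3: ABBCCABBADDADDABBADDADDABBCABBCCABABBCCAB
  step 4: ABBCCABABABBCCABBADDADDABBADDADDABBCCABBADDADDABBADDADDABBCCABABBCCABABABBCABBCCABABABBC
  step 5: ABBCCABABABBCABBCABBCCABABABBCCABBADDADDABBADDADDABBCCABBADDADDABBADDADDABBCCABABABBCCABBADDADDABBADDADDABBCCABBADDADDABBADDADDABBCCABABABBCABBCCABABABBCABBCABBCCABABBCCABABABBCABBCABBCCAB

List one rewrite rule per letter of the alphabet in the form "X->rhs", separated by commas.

  step 4 ⇒ step 5: ABBCCABABABBCCABBADDADDABBADDADDABBCCABBADDADDABBADDADDABBCCABABBCCABABABBCABBCCABABABBC ⇒ ABB·C·C·AB·AB·ABB·C·ABB·C·ABB·C·C·AB·AB·ABB·C·C·ABB·ADD·ADD·ABB·ADD·ADD·ABB·C·C·ABB·ADD·ADD·ABB·ADD·ADD·ABB·C·C·AB·AB·ABB·C·C·ABB·ADD·ADD·ABB·ADD·ADD·ABB·C·C·ABB·ADD·ADD·ABB·ADD·ADD·ABB·C·C·AB·AB·ABB·C·ABB·C·C·AB·AB·ABB·C·ABB·C·ABB·C·C·AB·ABB·C·C·AB·AB·ABB·C·ABB·C·ABB·C·C·AB
    A ↦ ABB
    B ↦ C
    C ↦ AB
    D ↦ ADD

A->ABB, B->C, C->AB, D->ADD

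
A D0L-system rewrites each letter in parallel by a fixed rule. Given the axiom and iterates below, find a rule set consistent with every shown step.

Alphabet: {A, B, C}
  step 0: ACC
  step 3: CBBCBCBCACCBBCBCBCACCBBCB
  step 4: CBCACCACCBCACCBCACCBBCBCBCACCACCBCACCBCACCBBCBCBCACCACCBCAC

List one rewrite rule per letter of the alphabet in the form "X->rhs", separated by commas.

A->B, B->CAC, C->CB

  step 3 ⇒ step 4: CBBCBCBCACCBBCBCBCACCBBCB ⇒ CB·CAC·CAC·CB·CAC·CB·CAC·CB·B·CB·CB·CAC·CAC·CB·CAC·CB·CAC·CB·B·CB·CB·CAC·CAC·CB·CAC
    A ↦ B
    B ↦ CAC
    C ↦ CB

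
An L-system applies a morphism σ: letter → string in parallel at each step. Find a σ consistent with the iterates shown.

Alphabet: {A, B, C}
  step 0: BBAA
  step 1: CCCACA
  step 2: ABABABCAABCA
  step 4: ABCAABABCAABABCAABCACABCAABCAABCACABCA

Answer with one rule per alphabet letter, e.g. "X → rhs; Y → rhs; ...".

A->CA, B->C, C->AB

  step 1 ⇒ step 2: CCCACA ⇒ AB·AB·AB·CA·AB·CA
    A ↦ CA
    C ↦ AB
  step 0 ⇒ step 1: BBAA ⇒ C·C·CA·CA
    B ↦ C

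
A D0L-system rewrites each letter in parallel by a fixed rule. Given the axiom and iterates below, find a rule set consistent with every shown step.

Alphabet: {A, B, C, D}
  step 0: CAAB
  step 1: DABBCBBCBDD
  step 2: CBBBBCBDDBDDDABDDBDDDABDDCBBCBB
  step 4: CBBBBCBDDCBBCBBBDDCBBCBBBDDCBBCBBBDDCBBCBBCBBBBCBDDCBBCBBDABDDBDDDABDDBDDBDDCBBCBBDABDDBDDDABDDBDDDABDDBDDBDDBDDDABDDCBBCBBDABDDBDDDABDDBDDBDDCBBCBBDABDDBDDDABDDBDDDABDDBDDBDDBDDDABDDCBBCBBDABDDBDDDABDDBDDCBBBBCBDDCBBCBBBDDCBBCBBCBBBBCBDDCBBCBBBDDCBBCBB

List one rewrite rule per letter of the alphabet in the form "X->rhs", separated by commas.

  step 1 ⇒ step 2: DABBCBBCBDD ⇒ CBB·BBC·BDD·BDD·DA·BDD·BDD·DA·BDD·CBB·CBB
    A ↦ BBC
    B ↦ BDD
    C ↦ DA
    D ↦ CBB

A->BBC, B->BDD, C->DA, D->CBB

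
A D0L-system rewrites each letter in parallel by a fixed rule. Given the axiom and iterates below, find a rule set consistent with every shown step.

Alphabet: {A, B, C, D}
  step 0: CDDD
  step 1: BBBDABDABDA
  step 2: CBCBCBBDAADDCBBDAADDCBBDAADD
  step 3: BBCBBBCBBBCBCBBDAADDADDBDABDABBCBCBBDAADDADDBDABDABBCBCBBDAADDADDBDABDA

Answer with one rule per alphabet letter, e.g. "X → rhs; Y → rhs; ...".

A->ADD, B->CB, C->BB, D->BDA

  step 2 ⇒ step 3: CBCBCBBDAADDCBBDAADDCBBDAADD ⇒ BB·CB·BB·CB·BB·CB·CB·BDA·ADD·ADD·BDA·BDA·BB·CB·CB·BDA·ADD·ADD·BDA·BDA·BB·CB·CB·BDA·ADD·ADD·BDA·BDA
    A ↦ ADD
    B ↦ CB
    C ↦ BB
    D ↦ BDA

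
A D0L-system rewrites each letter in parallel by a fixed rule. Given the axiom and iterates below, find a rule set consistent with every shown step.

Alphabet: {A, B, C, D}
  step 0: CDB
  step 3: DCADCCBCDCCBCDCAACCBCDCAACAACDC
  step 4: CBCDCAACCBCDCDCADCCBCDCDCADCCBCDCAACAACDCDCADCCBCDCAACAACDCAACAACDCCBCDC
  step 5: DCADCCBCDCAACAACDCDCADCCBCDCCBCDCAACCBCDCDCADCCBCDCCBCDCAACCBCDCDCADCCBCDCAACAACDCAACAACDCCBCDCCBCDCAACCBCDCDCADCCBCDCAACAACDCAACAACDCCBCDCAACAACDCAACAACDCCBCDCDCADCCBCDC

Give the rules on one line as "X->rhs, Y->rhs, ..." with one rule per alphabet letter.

A->AAC, B->A, C->DC, D->CBC

  step 4 ⇒ step 5: CBCDCAACCBCDCDCADCCBCDCDCADCCBCDCAACAACDCDCADCCBCDCAACAACDCAACAACDCCBCDC ⇒ DC·A·DC·CBC·DC·AAC·AAC·DC·DC·A·DC·CBC·DC·CBC·DC·AAC·CBC·DC·DC·A·DC·CBC·DC·CBC·DC·AAC·CBC·DC·DC·A·DC·CBC·DC·AAC·AAC·DC·AAC·AAC·DC·CBC·DC·CBC·DC·AAC·CBC·DC·DC·A·DC·CBC·DC·AAC·AAC·DC·AAC·AAC·DC·CBC·DC·AAC·AAC·DC·AAC·AAC·DC·CBC·DC·DC·A·DC·CBC·DC
    A ↦ AAC
    B ↦ A
    C ↦ DC
    D ↦ CBC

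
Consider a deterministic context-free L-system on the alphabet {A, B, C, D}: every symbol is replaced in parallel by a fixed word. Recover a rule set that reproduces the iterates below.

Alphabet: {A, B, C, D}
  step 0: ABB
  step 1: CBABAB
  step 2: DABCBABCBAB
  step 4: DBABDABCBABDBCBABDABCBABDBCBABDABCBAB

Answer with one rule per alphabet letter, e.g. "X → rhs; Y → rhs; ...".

  step 1 ⇒ step 2: CBABAB ⇒ D·AB·CB·AB·CB·AB
    A ↦ CB
    B ↦ AB
    C ↦ D
    D ↦ DB  (constrained at step 2)

A->CB, B->AB, C->D, D->DB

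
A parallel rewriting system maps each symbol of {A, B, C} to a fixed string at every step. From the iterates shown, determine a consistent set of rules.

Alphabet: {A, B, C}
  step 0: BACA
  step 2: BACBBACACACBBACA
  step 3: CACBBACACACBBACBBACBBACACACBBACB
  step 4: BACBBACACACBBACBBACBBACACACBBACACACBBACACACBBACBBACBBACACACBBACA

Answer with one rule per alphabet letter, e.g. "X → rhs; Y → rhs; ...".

A->CB, B->CA, C->BA

  step 3 ⇒ step 4: CACBBACACACBBACBBACBBACACACBBACB ⇒ BA·CB·BA·CA·CA·CB·BA·CB·BA·CB·BA·CA·CA·CB·BA·CA·CA·CB·BA·CA·CA·CB·BA·CB·BA·CB·BA·CA·CA·CB·BA·CA
    A ↦ CB
    B ↦ CA
    C ↦ BA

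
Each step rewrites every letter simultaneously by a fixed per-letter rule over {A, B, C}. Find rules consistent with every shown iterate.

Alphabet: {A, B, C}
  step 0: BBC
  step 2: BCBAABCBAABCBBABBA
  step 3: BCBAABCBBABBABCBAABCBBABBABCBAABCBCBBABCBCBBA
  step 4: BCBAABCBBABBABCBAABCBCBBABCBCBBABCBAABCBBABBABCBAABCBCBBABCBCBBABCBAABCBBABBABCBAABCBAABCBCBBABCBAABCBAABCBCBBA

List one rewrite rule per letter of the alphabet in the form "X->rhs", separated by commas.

A->BBA, B->BC, C->BAA

  step 3 ⇒ step 4: BCBAABCBBABBABCBAABCBBABBABCBAABCBCBBABCBCBBA ⇒ BC·BAA·BC·BBA·BBA·BC·BAA·BC·BC·BBA·BC·BC·BBA·BC·BAA·BC·BBA·BBA·BC·BAA·BC·BC·BBA·BC·BC·BBA·BC·BAA·BC·BBA·BBA·BC·BAA·BC·BAA·BC·BC·BBA·BC·BAA·BC·BAA·BC·BC·BBA
    A ↦ BBA
    B ↦ BC
    C ↦ BAA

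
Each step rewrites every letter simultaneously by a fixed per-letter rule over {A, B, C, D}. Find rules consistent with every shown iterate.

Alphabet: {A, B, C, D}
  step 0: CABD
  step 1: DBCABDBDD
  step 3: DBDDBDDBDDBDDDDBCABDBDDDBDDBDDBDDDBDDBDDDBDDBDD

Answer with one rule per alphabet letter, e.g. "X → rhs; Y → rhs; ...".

  step 0 ⇒ step 1: CABD ⇒ DB·CAB·D·BDD
    A ↦ CAB
    B ↦ D
    C ↦ DB
    D ↦ BDD

A->CAB, B->D, C->DB, D->BDD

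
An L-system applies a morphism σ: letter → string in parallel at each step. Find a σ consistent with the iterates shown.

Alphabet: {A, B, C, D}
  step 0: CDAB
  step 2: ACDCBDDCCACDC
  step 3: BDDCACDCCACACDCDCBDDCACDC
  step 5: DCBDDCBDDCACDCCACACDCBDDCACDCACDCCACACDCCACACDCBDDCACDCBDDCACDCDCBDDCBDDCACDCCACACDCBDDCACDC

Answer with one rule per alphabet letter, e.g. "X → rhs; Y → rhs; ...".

A->BD, B->C, C->DC, D->AC

  step 2 ⇒ step 3: ACDCBDDCCACDC ⇒ BD·DC·AC·DC·C·AC·AC·DC·DC·BD·DC·AC·DC
    A ↦ BD
    B ↦ C
    C ↦ DC
    D ↦ AC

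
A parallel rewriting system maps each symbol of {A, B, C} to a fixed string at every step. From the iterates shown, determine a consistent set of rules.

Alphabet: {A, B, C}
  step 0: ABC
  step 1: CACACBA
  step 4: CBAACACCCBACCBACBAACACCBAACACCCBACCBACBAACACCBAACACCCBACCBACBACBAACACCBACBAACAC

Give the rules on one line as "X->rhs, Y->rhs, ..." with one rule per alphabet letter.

A->C, B->ACA, C->CBA

  step 0 ⇒ step 1: ABC ⇒ C·ACA·CBA
    A ↦ C
    B ↦ ACA
    C ↦ CBA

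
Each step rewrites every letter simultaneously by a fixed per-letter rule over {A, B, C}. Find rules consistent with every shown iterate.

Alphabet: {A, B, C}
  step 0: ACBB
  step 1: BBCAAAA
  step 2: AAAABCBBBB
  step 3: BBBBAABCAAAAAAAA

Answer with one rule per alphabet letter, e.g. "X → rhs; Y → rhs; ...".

A->B, B->AA, C->BC

  step 2 ⇒ step 3: AAAABCBBBB ⇒ B·B·B·B·AA·BC·AA·AA·AA·AA
    A ↦ B
    B ↦ AA
    C ↦ BC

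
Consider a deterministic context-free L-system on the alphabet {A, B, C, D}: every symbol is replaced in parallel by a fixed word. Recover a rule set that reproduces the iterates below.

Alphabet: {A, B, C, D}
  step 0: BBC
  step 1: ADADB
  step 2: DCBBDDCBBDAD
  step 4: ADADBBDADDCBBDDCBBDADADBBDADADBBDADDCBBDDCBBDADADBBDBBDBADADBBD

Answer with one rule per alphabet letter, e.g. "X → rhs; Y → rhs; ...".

  step 1 ⇒ step 2: ADADB ⇒ DC·BBD·DC·BBD·AD
    A ↦ DC
    B ↦ AD
    D ↦ BBD
  step 0 ⇒ step 1: BBC ⇒ AD·AD·B
    C ↦ B

A->DC, B->AD, C->B, D->BBD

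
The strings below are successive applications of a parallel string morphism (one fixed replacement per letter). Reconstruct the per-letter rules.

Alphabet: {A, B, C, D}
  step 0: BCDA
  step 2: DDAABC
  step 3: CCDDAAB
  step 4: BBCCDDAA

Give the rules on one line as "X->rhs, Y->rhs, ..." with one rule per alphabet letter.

  step 3 ⇒ step 4: CCDDAAB ⇒ B·B·C·C·D·D·AA
    A ↦ D
    B ↦ AA
    C ↦ B
    D ↦ C

A->D, B->AA, C->B, D->C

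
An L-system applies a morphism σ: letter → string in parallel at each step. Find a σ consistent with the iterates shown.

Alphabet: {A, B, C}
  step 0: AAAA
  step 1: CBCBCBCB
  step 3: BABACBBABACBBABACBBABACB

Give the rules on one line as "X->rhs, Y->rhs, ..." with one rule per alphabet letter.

  step 0 ⇒ step 1: AAAA ⇒ CB·CB·CB·CB
    A ↦ CB
    B ↦ BA  (constrained at step 1)
    C ↦ B  (constrained at step 1)

A->CB, B->BA, C->B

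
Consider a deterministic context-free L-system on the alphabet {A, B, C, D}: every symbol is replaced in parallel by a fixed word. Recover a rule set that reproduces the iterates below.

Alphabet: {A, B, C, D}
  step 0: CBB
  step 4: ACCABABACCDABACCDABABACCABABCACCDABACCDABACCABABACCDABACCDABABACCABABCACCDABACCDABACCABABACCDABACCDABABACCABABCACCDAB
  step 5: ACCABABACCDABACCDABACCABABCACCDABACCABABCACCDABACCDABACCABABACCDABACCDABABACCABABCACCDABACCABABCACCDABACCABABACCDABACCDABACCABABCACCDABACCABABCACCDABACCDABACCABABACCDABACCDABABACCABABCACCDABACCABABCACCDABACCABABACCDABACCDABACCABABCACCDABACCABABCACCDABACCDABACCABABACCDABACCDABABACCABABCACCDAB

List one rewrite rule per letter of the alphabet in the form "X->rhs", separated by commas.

A->ACC, B->DAB, C->AB, D->C

  step 4 ⇒ step 5: ACCABABACCDABACCDABABACCABABCACCDABACCDABACCABABACCDABACCDABABACCABABCACCDABACCDABACCABABACCDABACCDABABACCABABCACCDAB ⇒ ACC·AB·AB·ACC·DAB·ACC·DAB·ACC·AB·AB·C·ACC·DAB·ACC·AB·AB·C·ACC·DAB·ACC·DAB·ACC·AB·AB·ACC·DAB·ACC·DAB·AB·ACC·AB·AB·C·ACC·DAB·ACC·AB·AB·C·ACC·DAB·ACC·AB·AB·ACC·DAB·ACC·DAB·ACC·AB·AB·C·ACC·DAB·ACC·AB·AB·C·ACC·DAB·ACC·DAB·ACC·AB·AB·ACC·DAB·ACC·DAB·AB·ACC·AB·AB·C·ACC·DAB·ACC·AB·AB·C·ACC·DAB·ACC·AB·AB·ACC·DAB·ACC·DAB·ACC·AB·AB·C·ACC·DAB·ACC·AB·AB·C·ACC·DAB·ACC·DAB·ACC·AB·AB·ACC·DAB·ACC·DAB·AB·ACC·AB·AB·C·ACC·DAB
    A ↦ ACC
    B ↦ DAB
    C ↦ AB
    D ↦ C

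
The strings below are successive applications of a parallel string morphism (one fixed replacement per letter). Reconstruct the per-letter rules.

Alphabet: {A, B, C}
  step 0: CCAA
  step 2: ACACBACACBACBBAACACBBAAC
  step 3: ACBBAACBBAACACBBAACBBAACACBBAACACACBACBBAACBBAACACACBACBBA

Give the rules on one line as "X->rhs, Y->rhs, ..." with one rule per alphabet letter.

  step 2 ⇒ step 3: ACACBACACBACBBAACACBBAAC ⇒ ACB·BA·ACB·BA·AC·ACB·BA·ACB·BA·AC·ACB·BA·AC·AC·ACB·ACB·BA·ACB·BA·AC·AC·ACB·ACB·BA
    A ↦ ACB
    B ↦ AC
    C ↦ BA

A->ACB, B->AC, C->BA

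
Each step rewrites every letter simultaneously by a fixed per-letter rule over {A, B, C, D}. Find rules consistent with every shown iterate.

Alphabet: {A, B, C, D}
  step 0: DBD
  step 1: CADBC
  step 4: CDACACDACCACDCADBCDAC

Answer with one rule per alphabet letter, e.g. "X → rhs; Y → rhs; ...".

  step 0 ⇒ step 1: DBD ⇒ C·ADB·C
    B ↦ ADB
    D ↦ C
    A ↦ D  (constrained at step 1)
    C ↦ AC  (constrained at step 1)

A->D, B->ADB, C->AC, D->C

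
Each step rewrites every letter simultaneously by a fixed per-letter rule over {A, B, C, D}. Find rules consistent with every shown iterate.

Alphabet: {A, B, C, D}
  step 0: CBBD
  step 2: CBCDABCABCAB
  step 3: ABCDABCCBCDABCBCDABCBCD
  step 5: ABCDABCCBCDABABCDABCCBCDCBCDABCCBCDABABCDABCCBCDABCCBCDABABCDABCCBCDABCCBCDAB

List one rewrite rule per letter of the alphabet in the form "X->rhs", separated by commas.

  step 2 ⇒ step 3: CBCDABCABCAB ⇒ AB·CD·AB·C·CB·CD·AB·CB·CD·AB·CB·CD
    A ↦ CB
    B ↦ CD
    C ↦ AB
    D ↦ C

A->CB, B->CD, C->AB, D->C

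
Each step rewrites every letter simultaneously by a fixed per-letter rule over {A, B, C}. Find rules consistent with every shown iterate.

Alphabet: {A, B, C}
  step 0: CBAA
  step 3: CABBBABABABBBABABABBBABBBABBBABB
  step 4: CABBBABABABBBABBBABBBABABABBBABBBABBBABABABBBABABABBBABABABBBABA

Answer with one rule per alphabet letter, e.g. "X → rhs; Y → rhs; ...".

  step 3 ⇒ step 4: CABBBABABABBBABABABBBABBBABBBABB ⇒ CA·BB·BA·BA·BA·BB·BA·BB·BA·BB·BA·BA·BA·BB·BA·BB·BA·BB·BA·BA·BA·BB·BA·BA·BA·BB·BA·BA·BA·BB·BA·BA
    A ↦ BB
    B ↦ BA
    C ↦ CA

A->BB, B->BA, C->CA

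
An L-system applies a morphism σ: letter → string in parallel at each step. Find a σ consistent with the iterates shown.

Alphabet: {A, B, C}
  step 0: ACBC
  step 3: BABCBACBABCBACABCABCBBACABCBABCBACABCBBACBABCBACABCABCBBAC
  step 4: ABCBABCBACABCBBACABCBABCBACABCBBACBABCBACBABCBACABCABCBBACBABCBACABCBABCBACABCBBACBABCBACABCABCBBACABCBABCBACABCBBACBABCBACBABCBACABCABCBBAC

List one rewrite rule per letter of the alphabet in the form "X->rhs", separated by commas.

A->B, B->ABC, C->BAC

  step 3 ⇒ step 4: BABCBACBABCBACABCABCBBACABCBABCBACABCBBACBABCBACABCABCBBAC ⇒ ABC·B·ABC·BAC·ABC·B·BAC·ABC·B·ABC·BAC·ABC·B·BAC·B·ABC·BAC·B·ABC·BAC·ABC·ABC·B·BAC·B·ABC·BAC·ABC·B·ABC·BAC·ABC·B·BAC·B·ABC·BAC·ABC·ABC·B·BAC·ABC·B·ABC·BAC·ABC·B·BAC·B·ABC·BAC·B·ABC·BAC·ABC·ABC·B·BAC
    A ↦ B
    B ↦ ABC
    C ↦ BAC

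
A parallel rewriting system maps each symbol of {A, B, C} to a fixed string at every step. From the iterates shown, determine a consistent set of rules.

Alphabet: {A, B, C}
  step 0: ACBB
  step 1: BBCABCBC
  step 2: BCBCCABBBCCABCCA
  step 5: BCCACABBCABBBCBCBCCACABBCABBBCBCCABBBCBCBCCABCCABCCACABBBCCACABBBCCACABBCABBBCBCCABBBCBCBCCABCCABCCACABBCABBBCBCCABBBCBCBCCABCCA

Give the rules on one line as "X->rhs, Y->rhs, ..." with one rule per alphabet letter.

A->BB, B->BC, C->CA

  step 1 ⇒ step 2: BBCABCBC ⇒ BC·BC·CA·BB·BC·CA·BC·CA
    A ↦ BB
    B ↦ BC
    C ↦ CA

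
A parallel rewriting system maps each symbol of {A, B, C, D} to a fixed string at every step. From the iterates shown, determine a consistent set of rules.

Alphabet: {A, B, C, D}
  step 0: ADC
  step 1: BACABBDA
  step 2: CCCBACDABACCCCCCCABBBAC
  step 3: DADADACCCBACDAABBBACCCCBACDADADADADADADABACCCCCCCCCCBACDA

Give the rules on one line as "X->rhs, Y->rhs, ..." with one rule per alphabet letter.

A->BAC, B->CCC, C->DA, D->ABB

  step 2 ⇒ step 3: CCCBACDABACCCCCCCABBBAC ⇒ DA·DA·DA·CCC·BAC·DA·ABB·BAC·CCC·BAC·DA·DA·DA·DA·DA·DA·DA·BAC·CCC·CCC·CCC·BAC·DA
    A ↦ BAC
    B ↦ CCC
    C ↦ DA
    D ↦ ABB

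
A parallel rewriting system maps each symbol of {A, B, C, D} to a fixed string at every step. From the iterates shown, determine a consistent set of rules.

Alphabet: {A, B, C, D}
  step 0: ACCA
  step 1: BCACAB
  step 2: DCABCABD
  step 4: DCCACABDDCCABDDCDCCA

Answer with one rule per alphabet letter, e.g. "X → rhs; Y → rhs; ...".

  step 1 ⇒ step 2: BCACAB ⇒ D·CA·B·CA·B·D
    A ↦ B
    B ↦ D
    C ↦ CA
    D ↦ DC  (constrained at step 2)

A->B, B->D, C->CA, D->DC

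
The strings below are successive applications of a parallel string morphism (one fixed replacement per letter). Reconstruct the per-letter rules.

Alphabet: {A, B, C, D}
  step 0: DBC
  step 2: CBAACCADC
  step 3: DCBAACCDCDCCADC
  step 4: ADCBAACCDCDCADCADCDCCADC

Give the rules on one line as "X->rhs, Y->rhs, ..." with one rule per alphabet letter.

  step 3 ⇒ step 4: DCBAACCDCDCCADC ⇒ A·DC·BAA·C·C·DC·DC·A·DC·A·DC·DC·C·A·DC
    A ↦ C
    B ↦ BAA
    C ↦ DC
    D ↦ A

A->C, B->BAA, C->DC, D->A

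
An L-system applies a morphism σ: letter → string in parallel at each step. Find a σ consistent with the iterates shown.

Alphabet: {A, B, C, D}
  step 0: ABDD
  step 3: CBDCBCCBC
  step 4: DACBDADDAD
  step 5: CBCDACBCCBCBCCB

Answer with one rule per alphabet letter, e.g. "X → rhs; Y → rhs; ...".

A->C, B->A, C->D, D->CB

  step 4 ⇒ step 5: DACBDADDAD ⇒ CB·C·D·A·CB·C·CB·CB·C·CB
    A ↦ C
    B ↦ A
    C ↦ D
    D ↦ CB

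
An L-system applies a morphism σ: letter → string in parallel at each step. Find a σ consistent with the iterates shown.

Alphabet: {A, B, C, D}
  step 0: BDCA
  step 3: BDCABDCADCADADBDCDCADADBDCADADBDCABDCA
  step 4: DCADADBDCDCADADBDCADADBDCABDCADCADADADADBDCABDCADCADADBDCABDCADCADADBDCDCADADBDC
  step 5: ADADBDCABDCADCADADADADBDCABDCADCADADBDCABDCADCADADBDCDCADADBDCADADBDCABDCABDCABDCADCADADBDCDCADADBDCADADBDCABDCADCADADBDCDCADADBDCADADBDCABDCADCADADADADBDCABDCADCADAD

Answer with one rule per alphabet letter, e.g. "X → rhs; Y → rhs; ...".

A->BDC, B->DC, C->DAD, D->A

  step 4 ⇒ step 5: DCADADBDCDCADADBDCADADBDCABDCADCADADADADBDCABDCADCADADBDCABDCADCADADBDCDCADADBDC ⇒ A·DAD·BDC·A·BDC·A·DC·A·DAD·A·DAD·BDC·A·BDC·A·DC·A·DAD·BDC·A·BDC·A·DC·A·DAD·BDC·DC·A·DAD·BDC·A·DAD·BDC·A·BDC·A·BDC·A·BDC·A·DC·A·DAD·BDC·DC·A·DAD·BDC·A·DAD·BDC·A·BDC·A·DC·A·DAD·BDC·DC·A·DAD·BDC·A·DAD·BDC·A·BDC·A·DC·A·DAD·A·DAD·BDC·A·BDC·A·DC·A·DAD
    A ↦ BDC
    B ↦ DC
    C ↦ DAD
    D ↦ A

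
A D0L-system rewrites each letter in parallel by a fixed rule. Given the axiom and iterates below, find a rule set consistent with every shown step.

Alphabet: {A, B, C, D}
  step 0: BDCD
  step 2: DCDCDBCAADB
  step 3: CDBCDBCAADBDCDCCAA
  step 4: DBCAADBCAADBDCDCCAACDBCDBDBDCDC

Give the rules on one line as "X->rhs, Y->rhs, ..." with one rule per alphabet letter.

  step 3 ⇒ step 4: CDBCDBCAADBDCDCCAA ⇒ DB·C·AA·DB·C·AA·DB·DC·DC·C·AA·C·DB·C·DB·DB·DC·DC
    A ↦ DC
    B ↦ AA
    C ↦ DB
    D ↦ C

A->DC, B->AA, C->DB, D->C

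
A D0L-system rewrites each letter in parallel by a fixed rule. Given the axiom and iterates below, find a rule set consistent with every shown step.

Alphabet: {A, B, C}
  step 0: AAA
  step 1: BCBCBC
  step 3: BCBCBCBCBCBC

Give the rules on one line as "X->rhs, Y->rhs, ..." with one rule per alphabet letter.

  step 0 ⇒ step 1: AAA ⇒ BC·BC·BC
    A ↦ BC
    B ↦ A  (constrained at step 1)
    C ↦ A  (constrained at step 1)

A->BC, B->A, C->A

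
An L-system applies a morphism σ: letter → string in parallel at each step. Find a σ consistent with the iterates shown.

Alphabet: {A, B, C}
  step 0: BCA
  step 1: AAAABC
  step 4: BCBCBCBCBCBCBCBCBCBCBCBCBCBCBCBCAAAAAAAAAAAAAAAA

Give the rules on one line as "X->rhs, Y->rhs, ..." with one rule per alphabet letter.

  step 0 ⇒ step 1: BCA ⇒ AA·AA·BC
    A ↦ BC
    B ↦ AA
    C ↦ AA

A->BC, B->AA, C->AA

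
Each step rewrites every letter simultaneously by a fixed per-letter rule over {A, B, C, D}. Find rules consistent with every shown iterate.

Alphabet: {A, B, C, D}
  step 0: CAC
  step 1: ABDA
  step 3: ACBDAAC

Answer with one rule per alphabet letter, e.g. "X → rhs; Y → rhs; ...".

A->BD, B->A, C->A, D->C

  step 0 ⇒ step 1: CAC ⇒ A·BD·A
    A ↦ BD
    C ↦ A
    B ↦ A  (constrained at step 1)
    D ↦ C  (constrained at step 1)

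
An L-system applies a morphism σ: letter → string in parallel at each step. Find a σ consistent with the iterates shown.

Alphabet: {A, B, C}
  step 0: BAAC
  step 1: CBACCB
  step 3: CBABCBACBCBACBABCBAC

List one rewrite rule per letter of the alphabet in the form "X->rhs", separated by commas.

  step 0 ⇒ step 1: BAAC ⇒ CBA·C·C·B
    A ↦ C
    B ↦ CBA
    C ↦ B

A->C, B->CBA, C->B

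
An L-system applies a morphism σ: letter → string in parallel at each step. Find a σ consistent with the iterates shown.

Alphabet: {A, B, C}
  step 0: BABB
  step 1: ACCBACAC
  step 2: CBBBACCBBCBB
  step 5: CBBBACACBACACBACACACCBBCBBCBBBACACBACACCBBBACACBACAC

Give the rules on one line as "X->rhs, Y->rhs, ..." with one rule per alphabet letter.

  step 1 ⇒ step 2: ACCBACAC ⇒ CB·B·B·AC·CB·B·CB·B
    A ↦ CB
    B ↦ AC
    C ↦ B

A->CB, B->AC, C->B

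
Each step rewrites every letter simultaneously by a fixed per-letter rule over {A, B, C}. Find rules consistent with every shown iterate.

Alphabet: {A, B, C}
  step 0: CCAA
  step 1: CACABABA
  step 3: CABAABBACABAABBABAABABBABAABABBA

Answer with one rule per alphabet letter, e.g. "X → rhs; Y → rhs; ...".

  step 0 ⇒ step 1: CCAA ⇒ CA·CA·BA·BA
    A ↦ BA
    C ↦ CA
    B ↦ AB  (constrained at step 1)

A->BA, B->AB, C->CA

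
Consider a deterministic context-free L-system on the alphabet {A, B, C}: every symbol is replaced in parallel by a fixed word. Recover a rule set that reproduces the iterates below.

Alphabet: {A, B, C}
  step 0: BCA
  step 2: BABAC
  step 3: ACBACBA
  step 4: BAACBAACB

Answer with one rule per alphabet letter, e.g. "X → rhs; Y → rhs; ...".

  step 3 ⇒ step 4: ACBACBA ⇒ B·A·AC·B·A·AC·B
    A ↦ B
    B ↦ AC
    C ↦ A

A->B, B->AC, C->A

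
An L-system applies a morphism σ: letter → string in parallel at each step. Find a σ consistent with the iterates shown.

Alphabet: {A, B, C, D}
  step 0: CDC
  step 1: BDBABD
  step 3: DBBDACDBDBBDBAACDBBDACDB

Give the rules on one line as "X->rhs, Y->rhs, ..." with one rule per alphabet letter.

A->DB, B->AC, C->BD, D->BA

  step 0 ⇒ step 1: CDC ⇒ BD·BA·BD
    C ↦ BD
    D ↦ BA
    A ↦ DB  (constrained at step 1)
    B ↦ AC  (constrained at step 1)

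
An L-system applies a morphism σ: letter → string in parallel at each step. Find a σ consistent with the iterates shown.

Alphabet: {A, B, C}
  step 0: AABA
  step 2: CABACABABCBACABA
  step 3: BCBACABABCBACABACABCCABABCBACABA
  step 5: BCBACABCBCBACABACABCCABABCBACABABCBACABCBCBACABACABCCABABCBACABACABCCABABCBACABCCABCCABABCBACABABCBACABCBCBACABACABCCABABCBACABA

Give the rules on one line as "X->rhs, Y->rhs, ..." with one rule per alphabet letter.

A->BA, B->CA, C->BC

  step 2 ⇒ step 3: CABACABABCBACABA ⇒ BC·BA·CA·BA·BC·BA·CA·BA·CA·BC·CA·BA·BC·BA·CA·BA
    A ↦ BA
    B ↦ CA
    C ↦ BC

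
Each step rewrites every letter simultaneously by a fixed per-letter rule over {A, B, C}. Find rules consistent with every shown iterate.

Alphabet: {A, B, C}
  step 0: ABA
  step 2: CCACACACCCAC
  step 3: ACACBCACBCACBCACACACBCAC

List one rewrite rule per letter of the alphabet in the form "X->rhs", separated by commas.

  step 2 ⇒ step 3: CCACACACCCAC ⇒ AC·AC·BC·AC·BC·AC·BC·AC·AC·AC·BC·AC
    A ↦ BC
    C ↦ AC
    B ↦ CC  (constrained at step 0)

A->BC, B->CC, C->AC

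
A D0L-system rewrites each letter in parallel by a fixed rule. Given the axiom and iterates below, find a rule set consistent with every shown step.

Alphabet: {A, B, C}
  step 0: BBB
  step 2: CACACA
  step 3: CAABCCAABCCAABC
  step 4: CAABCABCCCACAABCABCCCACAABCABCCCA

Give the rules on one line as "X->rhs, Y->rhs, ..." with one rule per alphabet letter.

A->ABC, B->C, C->CA

  step 3 ⇒ step 4: CAABCCAABCCAABC ⇒ CA·ABC·ABC·C·CA·CA·ABC·ABC·C·CA·CA·ABC·ABC·C·CA
    A ↦ ABC
    B ↦ C
    C ↦ CA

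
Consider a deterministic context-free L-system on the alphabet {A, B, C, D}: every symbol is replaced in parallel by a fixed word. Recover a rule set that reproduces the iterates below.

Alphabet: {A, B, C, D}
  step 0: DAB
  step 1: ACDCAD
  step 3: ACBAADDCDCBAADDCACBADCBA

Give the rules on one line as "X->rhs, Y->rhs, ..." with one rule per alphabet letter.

A->DC, B->AD, C->BA, D->AC

  step 0 ⇒ step 1: DAB ⇒ AC·DC·AD
    A ↦ DC
    B ↦ AD
    D ↦ AC
    C ↦ BA  (constrained at step 1)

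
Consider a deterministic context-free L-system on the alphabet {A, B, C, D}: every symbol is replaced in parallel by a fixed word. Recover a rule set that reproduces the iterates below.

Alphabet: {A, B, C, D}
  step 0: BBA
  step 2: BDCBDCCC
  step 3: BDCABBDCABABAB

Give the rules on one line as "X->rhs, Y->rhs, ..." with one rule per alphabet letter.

  step 2 ⇒ step 3: BDCBDCCC ⇒ BD·C·AB·BD·C·AB·AB·AB
    B ↦ BD
    C ↦ AB
    D ↦ C
    A ↦ DD  (constrained at step 0)

A->DD, B->BD, C->AB, D->C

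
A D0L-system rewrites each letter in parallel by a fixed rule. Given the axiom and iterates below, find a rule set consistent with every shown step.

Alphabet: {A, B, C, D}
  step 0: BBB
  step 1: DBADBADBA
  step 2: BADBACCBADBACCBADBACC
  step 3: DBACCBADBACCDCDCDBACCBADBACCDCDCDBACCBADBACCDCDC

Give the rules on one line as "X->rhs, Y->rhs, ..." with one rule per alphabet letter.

A->CC, B->DBA, C->DC, D->BA

  step 2 ⇒ step 3: BADBACCBADBACCBADBACC ⇒ DBA·CC·BA·DBA·CC·DC·DC·DBA·CC·BA·DBA·CC·DC·DC·DBA·CC·BA·DBA·CC·DC·DC
    A ↦ CC
    B ↦ DBA
    C ↦ DC
    D ↦ BA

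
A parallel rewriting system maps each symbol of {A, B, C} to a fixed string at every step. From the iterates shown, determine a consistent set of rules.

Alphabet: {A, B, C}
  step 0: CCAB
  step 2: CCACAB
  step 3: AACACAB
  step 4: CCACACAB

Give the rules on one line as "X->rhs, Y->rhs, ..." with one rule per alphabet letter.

  step 3 ⇒ step 4: AACACAB ⇒ C·C·A·C·A·C·AB
    A ↦ C
    B ↦ AB
    C ↦ A

A->C, B->AB, C->A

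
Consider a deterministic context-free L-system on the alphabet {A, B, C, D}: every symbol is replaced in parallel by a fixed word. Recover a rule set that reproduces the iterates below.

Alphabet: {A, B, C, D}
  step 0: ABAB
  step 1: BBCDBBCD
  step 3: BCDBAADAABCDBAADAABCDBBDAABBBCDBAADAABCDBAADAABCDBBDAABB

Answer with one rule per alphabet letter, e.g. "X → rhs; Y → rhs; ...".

A->B, B->BCD, C->BAA, D->DAA

  step 0 ⇒ step 1: ABAB ⇒ B·BCD·B·BCD
    A ↦ B
    B ↦ BCD
    C ↦ BAA  (constrained at step 1)
    D ↦ DAA  (constrained at step 1)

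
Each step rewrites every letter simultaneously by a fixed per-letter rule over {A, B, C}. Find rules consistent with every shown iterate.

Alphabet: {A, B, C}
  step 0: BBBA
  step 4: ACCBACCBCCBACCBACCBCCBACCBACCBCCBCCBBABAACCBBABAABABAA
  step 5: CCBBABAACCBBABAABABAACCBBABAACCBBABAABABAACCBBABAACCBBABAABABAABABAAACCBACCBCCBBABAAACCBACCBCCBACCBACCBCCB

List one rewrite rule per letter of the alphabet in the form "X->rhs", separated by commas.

A->CCB, B->A, C->BA

  step 4 ⇒ step 5: ACCBACCBCCBACCBACCBCCBACCBACCBCCBCCBBABAACCBBABAABABAA ⇒ CCB·BA·BA·A·CCB·BA·BA·A·BA·BA·A·CCB·BA·BA·A·CCB·BA·BA·A·BA·BA·A·CCB·BA·BA·A·CCB·BA·BA·A·BA·BA·A·BA·BA·A·A·CCB·A·CCB·CCB·BA·BA·A·A·CCB·A·CCB·CCB·A·CCB·A·CCB·CCB
    A ↦ CCB
    B ↦ A
    C ↦ BA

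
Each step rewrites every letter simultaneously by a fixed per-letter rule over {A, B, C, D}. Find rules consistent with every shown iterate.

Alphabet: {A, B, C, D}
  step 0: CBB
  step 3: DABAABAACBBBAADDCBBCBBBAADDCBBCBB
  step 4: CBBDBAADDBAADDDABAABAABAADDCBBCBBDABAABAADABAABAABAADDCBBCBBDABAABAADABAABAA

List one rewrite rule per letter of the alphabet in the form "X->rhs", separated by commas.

A->D, B->BAA, C->DA, D->CBB

  step 3 ⇒ step 4: DABAABAACBBBAADDCBBCBBBAADDCBBCBB ⇒ CBB·D·BAA·D·D·BAA·D·D·DA·BAA·BAA·BAA·D·D·CBB·CBB·DA·BAA·BAA·DA·BAA·BAA·BAA·D·D·CBB·CBB·DA·BAA·BAA·DA·BAA·BAA
    A ↦ D
    B ↦ BAA
    C ↦ DA
    D ↦ CBB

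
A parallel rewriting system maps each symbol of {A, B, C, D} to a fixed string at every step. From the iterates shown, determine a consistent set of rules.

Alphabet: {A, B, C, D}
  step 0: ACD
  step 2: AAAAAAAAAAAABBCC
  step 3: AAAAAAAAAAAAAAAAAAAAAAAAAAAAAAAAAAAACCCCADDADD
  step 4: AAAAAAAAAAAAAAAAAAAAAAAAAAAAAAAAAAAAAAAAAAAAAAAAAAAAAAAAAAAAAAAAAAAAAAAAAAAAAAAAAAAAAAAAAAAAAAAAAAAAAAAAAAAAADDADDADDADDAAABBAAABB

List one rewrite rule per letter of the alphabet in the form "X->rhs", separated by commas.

A->AAA, B->CC, C->ADD, D->B

  step 3 ⇒ step 4: AAAAAAAAAAAAAAAAAAAAAAAAAAAAAAAAAAAACCCCADDADD ⇒ AAA·AAA·AAA·AAA·AAA·AAA·AAA·AAA·AAA·AAA·AAA·AAA·AAA·AAA·AAA·AAA·AAA·AAA·AAA·AAA·AAA·AAA·AAA·AAA·AAA·AAA·AAA·AAA·AAA·AAA·AAA·AAA·AAA·AAA·AAA·AAA·ADD·ADD·ADD·ADD·AAA·B·B·AAA·B·B
    A ↦ AAA
    C ↦ ADD
    D ↦ B
  step 2 ⇒ step 3: AAAAAAAAAAAABBCC ⇒ AAA·AAA·AAA·AAA·AAA·AAA·AAA·AAA·AAA·AAA·AAA·AAA·CC·CC·ADD·ADD
    B ↦ CC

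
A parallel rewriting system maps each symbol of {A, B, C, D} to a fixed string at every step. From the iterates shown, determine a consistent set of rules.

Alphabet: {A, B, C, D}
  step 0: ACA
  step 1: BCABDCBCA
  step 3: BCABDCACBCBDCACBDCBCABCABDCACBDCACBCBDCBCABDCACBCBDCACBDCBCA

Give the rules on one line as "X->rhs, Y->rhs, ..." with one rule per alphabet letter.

  step 0 ⇒ step 1: ACA ⇒ BCA·BDC·BCA
    A ↦ BCA
    C ↦ BDC
    B ↦ AC  (constrained at step 1)
    D ↦ BC  (constrained at step 1)

A->BCA, B->AC, C->BDC, D->BC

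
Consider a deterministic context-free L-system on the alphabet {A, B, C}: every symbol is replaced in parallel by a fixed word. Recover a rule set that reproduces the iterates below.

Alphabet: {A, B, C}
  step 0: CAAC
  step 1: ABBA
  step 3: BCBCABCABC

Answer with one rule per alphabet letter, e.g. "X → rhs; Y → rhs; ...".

A->B, B->BC, C->A

  step 0 ⇒ step 1: CAAC ⇒ A·B·B·A
    A ↦ B
    C ↦ A
    B ↦ BC  (constrained at step 1)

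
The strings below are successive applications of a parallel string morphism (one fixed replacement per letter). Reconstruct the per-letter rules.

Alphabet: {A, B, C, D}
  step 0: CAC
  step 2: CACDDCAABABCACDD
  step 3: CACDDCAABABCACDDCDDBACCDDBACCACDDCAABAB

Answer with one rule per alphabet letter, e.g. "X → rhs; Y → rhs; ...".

A->CDD, B->BAC, C->CA, D->AB

  step 2 ⇒ step 3: CACDDCAABABCACDD ⇒ CA·CDD·CA·AB·AB·CA·CDD·CDD·BAC·CDD·BAC·CA·CDD·CA·AB·AB
    A ↦ CDD
    B ↦ BAC
    C ↦ CA
    D ↦ AB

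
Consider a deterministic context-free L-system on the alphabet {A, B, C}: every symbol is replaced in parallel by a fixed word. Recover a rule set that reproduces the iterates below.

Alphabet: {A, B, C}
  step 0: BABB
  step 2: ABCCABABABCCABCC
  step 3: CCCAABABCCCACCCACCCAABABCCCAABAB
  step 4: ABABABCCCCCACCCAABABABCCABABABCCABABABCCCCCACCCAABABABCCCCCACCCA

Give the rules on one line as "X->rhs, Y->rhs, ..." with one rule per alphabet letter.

  step 3 ⇒ step 4: CCCAABABCCCACCCACCCAABABCCCAABAB ⇒ AB·AB·AB·CC·CC·CA·CC·CA·AB·AB·AB·CC·AB·AB·AB·CC·AB·AB·AB·CC·CC·CA·CC·CA·AB·AB·AB·CC·CC·CA·CC·CA
    A ↦ CC
    B ↦ CA
    C ↦ AB

A->CC, B->CA, C->AB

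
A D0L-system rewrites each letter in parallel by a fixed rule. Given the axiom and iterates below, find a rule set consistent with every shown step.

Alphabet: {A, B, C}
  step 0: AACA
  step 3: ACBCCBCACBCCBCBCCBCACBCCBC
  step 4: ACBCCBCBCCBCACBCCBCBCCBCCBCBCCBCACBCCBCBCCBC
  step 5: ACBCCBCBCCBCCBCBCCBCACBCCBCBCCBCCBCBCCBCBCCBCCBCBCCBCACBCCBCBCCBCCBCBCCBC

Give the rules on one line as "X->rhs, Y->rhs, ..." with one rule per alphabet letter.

  step 4 ⇒ step 5: ACBCCBCBCCBCACBCCBCBCCBCCBCBCCBCACBCCBCBCCBC ⇒ AC·BC·C·BC·BC·C·BC·C·BC·BC·C·BC·AC·BC·C·BC·BC·C·BC·C·BC·BC·C·BC·BC·C·BC·C·BC·BC·C·BC·AC·BC·C·BC·BC·C·BC·C·BC·BC·C·BC
    A ↦ AC
    B ↦ C
    C ↦ BC

A->AC, B->C, C->BC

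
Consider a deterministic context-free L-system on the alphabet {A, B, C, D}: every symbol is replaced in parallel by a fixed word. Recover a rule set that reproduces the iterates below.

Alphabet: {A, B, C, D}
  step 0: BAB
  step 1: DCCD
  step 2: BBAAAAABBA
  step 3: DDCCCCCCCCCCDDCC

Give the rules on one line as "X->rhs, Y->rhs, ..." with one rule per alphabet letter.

A->CC, B->D, C->AA, D->BBA

  step 2 ⇒ step 3: BBAAAAABBA ⇒ D·D·CC·CC·CC·CC·CC·D·D·CC
    A ↦ CC
    B ↦ D
  step 1 ⇒ step 2: DCCD ⇒ BBA·AA·AA·BBA
    C ↦ AA
  step 1 ⇒ step 2: DCCD ⇒ BBA·AA·AA·BBA
    D ↦ BBA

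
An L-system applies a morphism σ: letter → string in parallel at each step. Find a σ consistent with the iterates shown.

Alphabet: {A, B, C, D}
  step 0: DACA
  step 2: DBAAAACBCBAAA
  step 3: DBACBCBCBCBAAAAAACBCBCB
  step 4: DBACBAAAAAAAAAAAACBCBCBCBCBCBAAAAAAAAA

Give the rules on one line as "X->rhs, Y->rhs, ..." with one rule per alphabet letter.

A->CB, B->A, C->AA, D->DB

  step 3 ⇒ step 4: DBACBCBCBCBAAAAAACBCBCB ⇒ DB·A·CB·AA·A·AA·A·AA·A·AA·A·CB·CB·CB·CB·CB·CB·AA·A·AA·A·AA·A
    A ↦ CB
    B ↦ A
    C ↦ AA
    D ↦ DB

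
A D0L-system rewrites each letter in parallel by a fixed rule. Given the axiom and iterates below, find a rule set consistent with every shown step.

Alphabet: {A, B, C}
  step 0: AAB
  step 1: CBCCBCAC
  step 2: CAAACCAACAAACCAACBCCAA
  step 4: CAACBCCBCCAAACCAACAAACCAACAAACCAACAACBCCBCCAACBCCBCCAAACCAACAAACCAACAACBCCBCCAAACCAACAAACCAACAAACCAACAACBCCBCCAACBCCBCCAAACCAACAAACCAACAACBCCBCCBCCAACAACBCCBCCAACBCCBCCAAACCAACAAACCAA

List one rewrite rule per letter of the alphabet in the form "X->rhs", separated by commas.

  step 1 ⇒ step 2: CBCCBCAC ⇒ CAA·AC·CAA·CAA·AC·CAA·CBC·CAA
    A ↦ CBC
    B ↦ AC
    C ↦ CAA

A->CBC, B->AC, C->CAA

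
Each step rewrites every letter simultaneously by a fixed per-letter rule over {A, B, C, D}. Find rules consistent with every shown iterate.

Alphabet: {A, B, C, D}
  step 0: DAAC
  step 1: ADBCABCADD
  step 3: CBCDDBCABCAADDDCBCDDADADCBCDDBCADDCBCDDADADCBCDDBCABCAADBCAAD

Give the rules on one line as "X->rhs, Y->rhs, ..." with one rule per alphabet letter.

A->BCA, B->CBC, C->DD, D->AD

  step 0 ⇒ step 1: DAAC ⇒ AD·BCA·BCA·DD
    A ↦ BCA
    C ↦ DD
    D ↦ AD
    B ↦ CBC  (constrained at step 1)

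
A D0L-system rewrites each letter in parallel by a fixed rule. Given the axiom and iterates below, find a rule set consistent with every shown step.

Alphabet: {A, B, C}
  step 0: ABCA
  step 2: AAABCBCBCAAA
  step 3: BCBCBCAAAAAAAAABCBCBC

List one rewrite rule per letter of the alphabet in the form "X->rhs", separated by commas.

  step 2 ⇒ step 3: AAABCBCBCAAA ⇒ BC·BC·BC·AA·A·AA·A·AA·A·BC·BC·BC
    A ↦ BC
    B ↦ AA
    C ↦ A

A->BC, B->AA, C->A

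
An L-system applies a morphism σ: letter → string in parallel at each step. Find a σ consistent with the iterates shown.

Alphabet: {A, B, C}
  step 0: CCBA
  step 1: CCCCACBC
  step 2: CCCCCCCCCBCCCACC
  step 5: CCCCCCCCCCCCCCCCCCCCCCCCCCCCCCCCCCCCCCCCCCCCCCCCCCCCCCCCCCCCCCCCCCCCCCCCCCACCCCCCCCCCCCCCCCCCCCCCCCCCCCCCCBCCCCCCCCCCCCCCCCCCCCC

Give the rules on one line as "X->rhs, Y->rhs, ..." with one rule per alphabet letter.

A->CBC, B->A, C->CC

  step 1 ⇒ step 2: CCCCACBC ⇒ CC·CC·CC·CC·CBC·CC·A·CC
    A ↦ CBC
    B ↦ A
    C ↦ CC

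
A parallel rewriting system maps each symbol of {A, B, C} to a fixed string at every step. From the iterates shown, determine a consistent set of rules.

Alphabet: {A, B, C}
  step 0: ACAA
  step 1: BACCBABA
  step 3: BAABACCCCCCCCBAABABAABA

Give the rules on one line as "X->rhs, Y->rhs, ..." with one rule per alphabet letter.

  step 0 ⇒ step 1: ACAA ⇒ BA·CC·BA·BA
    A ↦ BA
    C ↦ CC
    B ↦ A  (constrained at step 1)

A->BA, B->A, C->CC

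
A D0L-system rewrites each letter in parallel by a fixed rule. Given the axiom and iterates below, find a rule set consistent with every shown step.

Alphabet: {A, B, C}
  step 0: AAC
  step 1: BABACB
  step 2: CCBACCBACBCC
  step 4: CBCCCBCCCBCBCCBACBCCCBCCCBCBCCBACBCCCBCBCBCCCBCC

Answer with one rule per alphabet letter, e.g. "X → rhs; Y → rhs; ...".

A->BA, B->CC, C->CB

  step 1 ⇒ step 2: BABACB ⇒ CC·BA·CC·BA·CB·CC
    A ↦ BA
    B ↦ CC
    C ↦ CB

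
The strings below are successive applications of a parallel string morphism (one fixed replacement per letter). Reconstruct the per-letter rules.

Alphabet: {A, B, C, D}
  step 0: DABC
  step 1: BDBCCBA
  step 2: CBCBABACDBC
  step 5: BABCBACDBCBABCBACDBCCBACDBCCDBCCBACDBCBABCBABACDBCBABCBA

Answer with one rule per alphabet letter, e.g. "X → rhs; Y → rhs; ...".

  step 1 ⇒ step 2: BDBCCBA ⇒ C·B·C·BA·BA·C·DBC
    A ↦ DBC
    B ↦ C
    C ↦ BA
    D ↦ B

A->DBC, B->C, C->BA, D->B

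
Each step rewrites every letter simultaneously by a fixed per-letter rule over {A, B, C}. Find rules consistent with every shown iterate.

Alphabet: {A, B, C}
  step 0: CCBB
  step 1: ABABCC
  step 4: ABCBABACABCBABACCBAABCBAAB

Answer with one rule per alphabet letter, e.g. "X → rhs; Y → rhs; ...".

  step 0 ⇒ step 1: CCBB ⇒ AB·AB·C·C
    B ↦ C
    C ↦ AB
    A ↦ BA  (constrained at step 1)

A->BA, B->C, C->AB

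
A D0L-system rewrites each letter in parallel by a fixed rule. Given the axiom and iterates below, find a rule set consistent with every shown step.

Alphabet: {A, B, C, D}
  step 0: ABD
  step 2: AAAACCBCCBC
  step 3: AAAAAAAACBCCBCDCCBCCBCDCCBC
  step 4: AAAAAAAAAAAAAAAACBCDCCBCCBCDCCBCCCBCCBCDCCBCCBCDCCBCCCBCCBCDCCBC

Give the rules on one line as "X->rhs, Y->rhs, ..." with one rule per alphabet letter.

A->AA, B->DC, C->CBC, D->C

  step 3 ⇒ step 4: AAAAAAAACBCCBCDCCBCCBCDCCBC ⇒ AA·AA·AA·AA·AA·AA·AA·AA·CBC·DC·CBC·CBC·DC·CBC·C·CBC·CBC·DC·CBC·CBC·DC·CBC·C·CBC·CBC·DC·CBC
    A ↦ AA
    B ↦ DC
    C ↦ CBC
    D ↦ C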